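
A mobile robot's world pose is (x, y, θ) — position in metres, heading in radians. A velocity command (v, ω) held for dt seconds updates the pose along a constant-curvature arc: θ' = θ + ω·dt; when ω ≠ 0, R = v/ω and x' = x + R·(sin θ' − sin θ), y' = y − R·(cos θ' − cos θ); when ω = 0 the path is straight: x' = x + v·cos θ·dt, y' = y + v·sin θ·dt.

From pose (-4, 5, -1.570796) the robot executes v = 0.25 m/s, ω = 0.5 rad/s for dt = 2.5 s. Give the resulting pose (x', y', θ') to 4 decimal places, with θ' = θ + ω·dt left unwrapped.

θ' = -1.5708 + 0.5·2.5 = -0.3208
R = v/ω = 0.25/0.5 = 0.5000
x' = -4 + 0.5000·(sin -0.3208 − sin -1.5708) = -3.6577
y' = 5 − 0.5000·(cos -0.3208 − cos -1.5708) = 4.5255

(-3.6577, 4.5255, -0.3208)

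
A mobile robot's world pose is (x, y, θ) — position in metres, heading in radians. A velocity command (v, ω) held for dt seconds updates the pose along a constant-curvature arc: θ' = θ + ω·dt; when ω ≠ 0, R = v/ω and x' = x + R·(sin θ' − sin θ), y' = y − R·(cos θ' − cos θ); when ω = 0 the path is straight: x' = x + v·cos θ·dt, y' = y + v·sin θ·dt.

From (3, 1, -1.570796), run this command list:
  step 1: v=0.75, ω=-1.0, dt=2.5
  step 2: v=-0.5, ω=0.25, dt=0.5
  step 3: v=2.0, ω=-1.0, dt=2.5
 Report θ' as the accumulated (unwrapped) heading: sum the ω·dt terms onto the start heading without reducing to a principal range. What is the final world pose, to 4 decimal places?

(3.5752, 3.7217, -6.4458)

step 1: θ'=-4.0708 (R=-0.7500) → pose (1.6491, 0.5511, -4.0708)
step 2: θ'=-3.9458 (R=-2.0000) → pose (1.8109, 0.3607, -3.9458)
step 3: θ'=-6.4458 (R=-2.0000) → pose (3.5752, 3.7217, -6.4458)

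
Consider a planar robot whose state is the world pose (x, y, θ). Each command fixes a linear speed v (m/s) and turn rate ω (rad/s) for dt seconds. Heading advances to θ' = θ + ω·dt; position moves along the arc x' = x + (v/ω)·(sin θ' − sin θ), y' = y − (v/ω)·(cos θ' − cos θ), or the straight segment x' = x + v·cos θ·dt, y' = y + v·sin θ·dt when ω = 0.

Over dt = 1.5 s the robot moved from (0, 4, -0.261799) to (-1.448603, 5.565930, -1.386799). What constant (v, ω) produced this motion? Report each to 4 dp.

v = -1.5000, ω = -0.7500

Δθ = -1.386799 − -0.261799 = -1.125000
ω = Δθ/dt = -1.125000/1.5 = -0.7500
R = −Δy/(cos θ' − cos θ) = 2.0000
v = R·ω = 2.0000·-0.7500 = -1.5000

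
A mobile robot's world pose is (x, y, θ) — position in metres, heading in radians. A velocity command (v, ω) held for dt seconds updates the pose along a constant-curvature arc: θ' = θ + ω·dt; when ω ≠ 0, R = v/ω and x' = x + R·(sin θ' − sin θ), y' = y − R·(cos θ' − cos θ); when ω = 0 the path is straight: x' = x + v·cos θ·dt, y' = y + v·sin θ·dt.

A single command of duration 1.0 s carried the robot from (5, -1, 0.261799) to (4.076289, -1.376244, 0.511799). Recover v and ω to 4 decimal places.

Δθ = 0.511799 − 0.261799 = 0.250000
ω = Δθ/dt = 0.250000/1.0 = 0.2500
R = Δx/(sin θ' − sin θ) = -4.0000
v = R·ω = -4.0000·0.2500 = -1.0000

v = -1.0000, ω = 0.2500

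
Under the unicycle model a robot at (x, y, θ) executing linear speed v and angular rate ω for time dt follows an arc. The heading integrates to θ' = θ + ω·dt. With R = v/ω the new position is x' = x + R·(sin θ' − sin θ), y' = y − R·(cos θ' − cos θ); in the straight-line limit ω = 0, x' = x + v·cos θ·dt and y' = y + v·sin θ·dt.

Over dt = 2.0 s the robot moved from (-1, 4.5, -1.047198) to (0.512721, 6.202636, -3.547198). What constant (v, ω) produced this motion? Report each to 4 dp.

v = -1.5000, ω = -1.2500

Δθ = -3.547198 − -1.047198 = -2.500000
ω = Δθ/dt = -2.500000/2.0 = -1.2500
R = −Δy/(cos θ' − cos θ) = 1.2000
v = R·ω = 1.2000·-1.2500 = -1.5000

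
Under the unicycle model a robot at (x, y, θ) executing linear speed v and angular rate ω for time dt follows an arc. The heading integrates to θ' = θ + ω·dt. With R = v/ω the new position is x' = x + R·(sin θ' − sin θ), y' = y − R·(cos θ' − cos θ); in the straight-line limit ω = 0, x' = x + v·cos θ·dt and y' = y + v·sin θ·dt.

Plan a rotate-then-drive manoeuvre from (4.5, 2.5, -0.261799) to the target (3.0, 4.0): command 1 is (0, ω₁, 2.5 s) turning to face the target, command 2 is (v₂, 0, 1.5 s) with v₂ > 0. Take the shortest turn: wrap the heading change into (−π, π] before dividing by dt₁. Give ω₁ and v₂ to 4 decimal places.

heading to target = atan2(4−2.5, 3−4.5) = 2.3562
Δθ = wrap(2.3562 − -0.2618) = 2.6180; ω₁ = Δθ/dt₁ = 1.0472
distance = √((3−4.5)² + (4−2.5)²) = 2.1213; v₂ = distance/dt₂ = 1.4142

ω₁ = 1.0472, v₂ = 1.4142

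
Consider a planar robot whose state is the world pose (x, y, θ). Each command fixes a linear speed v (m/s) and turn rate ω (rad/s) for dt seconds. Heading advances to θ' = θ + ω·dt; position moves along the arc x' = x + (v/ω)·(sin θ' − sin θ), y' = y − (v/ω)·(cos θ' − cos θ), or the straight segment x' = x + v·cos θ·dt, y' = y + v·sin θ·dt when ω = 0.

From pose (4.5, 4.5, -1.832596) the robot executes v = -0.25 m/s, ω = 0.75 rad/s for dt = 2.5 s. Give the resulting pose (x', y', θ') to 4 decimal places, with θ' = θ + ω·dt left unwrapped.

(4.1639, 4.9193, 0.0424)

θ' = -1.8326 + 0.75·2.5 = 0.0424
R = v/ω = -0.25/0.75 = -0.3333
x' = 4.5 + -0.3333·(sin 0.0424 − sin -1.8326) = 4.1639
y' = 4.5 − -0.3333·(cos 0.0424 − cos -1.8326) = 4.9193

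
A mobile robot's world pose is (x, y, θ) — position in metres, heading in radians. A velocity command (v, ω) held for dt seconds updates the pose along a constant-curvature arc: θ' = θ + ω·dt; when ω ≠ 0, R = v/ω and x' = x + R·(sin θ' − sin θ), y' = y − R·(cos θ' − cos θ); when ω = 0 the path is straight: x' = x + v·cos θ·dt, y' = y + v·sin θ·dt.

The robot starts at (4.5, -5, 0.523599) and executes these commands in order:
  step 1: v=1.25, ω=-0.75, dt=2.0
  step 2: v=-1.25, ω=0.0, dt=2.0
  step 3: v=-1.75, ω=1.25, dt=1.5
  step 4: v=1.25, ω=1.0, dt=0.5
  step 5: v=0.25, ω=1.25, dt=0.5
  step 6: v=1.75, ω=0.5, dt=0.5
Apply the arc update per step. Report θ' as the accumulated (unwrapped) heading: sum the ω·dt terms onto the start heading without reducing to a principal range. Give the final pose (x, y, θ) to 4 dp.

step 1: θ'=-0.9764 (R=-1.6667) → pose (6.7141, -5.5100, -0.9764)
step 2: θ'=-0.9764 (straight) → pose (5.3141, -3.4388, -0.9764)
step 3: θ'=0.8986 (R=-1.4000) → pose (3.0588, -3.3510, 0.8986)
step 4: θ'=1.3986 (R=1.2500) → pose (3.3123, -2.7868, 1.3986)
step 5: θ'=2.0236 (R=0.2000) → pose (3.2951, -2.6651, 2.0236)
step 6: θ'=2.2736 (R=3.5000) → pose (2.8184, -1.9340, 2.2736)

(2.8184, -1.9340, 2.2736)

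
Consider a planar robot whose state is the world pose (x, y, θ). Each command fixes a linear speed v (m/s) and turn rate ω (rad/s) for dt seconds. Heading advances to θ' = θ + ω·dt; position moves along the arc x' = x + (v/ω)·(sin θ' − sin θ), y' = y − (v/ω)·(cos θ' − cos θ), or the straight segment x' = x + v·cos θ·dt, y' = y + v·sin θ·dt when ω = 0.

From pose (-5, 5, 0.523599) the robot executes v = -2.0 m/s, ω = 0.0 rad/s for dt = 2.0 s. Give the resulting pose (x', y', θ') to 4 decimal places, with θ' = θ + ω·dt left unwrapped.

θ' = 0.5236 + 0.0·2.0 = 0.5236
ω = 0 → straight: x' = -5 + -2.0·cos(0.5236)·2.0 = -8.4641
y' = 5 + -2.0·sin(0.5236)·2.0 = 3.0000

(-8.4641, 3.0000, 0.5236)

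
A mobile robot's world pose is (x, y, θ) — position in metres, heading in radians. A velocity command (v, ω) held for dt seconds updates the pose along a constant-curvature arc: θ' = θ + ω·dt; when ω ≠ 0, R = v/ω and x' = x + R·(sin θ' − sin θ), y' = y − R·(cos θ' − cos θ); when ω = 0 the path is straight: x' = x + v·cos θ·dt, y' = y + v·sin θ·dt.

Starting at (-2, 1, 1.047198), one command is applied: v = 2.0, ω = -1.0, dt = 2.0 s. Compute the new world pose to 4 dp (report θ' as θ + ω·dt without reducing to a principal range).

θ' = 1.0472 + -1.0·2.0 = -0.9528
R = v/ω = 2.0/-1.0 = -2.0000
x' = -2 + -2.0000·(sin -0.9528 − sin 1.0472) = 1.3621
y' = 1 − -2.0000·(cos -0.9528 − cos 1.0472) = 1.1588

(1.3621, 1.1588, -0.9528)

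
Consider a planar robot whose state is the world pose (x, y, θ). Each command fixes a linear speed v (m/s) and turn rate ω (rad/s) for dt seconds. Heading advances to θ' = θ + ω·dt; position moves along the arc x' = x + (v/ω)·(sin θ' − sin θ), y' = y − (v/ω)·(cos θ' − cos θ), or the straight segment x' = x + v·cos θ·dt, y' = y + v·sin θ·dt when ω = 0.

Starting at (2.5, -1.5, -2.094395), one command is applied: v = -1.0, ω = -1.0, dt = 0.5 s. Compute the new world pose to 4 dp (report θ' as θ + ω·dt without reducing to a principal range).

(2.8457, -1.1460, -2.5944)

θ' = -2.0944 + -1.0·0.5 = -2.5944
R = v/ω = -1.0/-1.0 = 1.0000
x' = 2.5 + 1.0000·(sin -2.5944 − sin -2.0944) = 2.8457
y' = -1.5 − 1.0000·(cos -2.5944 − cos -2.0944) = -1.1460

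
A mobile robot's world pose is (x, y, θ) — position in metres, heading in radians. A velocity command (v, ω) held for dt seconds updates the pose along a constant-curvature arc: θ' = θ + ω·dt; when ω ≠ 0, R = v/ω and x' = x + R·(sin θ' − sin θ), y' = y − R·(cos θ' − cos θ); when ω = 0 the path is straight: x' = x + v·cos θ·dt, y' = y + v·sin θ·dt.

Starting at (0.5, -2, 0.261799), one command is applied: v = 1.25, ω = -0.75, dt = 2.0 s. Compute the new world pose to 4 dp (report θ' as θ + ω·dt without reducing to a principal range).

(2.5067, -3.0657, -1.2382)

θ' = 0.2618 + -0.75·2.0 = -1.2382
R = v/ω = 1.25/-0.75 = -1.6667
x' = 0.5 + -1.6667·(sin -1.2382 − sin 0.2618) = 2.5067
y' = -2 − -1.6667·(cos -1.2382 − cos 0.2618) = -3.0657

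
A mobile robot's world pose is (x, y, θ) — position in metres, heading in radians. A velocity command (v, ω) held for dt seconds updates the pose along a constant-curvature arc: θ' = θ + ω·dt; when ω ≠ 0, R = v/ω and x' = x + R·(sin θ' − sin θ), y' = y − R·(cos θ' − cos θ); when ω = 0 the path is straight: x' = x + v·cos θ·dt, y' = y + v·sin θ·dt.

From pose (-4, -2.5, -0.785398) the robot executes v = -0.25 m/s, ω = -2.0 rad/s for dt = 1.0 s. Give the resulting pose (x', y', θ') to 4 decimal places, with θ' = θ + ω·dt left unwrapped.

θ' = -0.7854 + -2.0·1.0 = -2.7854
R = v/ω = -0.25/-2.0 = 0.1250
x' = -4 + 0.1250·(sin -2.7854 − sin -0.7854) = -3.9552
y' = -2.5 − 0.1250·(cos -2.7854 − cos -0.7854) = -2.2945

(-3.9552, -2.2945, -2.7854)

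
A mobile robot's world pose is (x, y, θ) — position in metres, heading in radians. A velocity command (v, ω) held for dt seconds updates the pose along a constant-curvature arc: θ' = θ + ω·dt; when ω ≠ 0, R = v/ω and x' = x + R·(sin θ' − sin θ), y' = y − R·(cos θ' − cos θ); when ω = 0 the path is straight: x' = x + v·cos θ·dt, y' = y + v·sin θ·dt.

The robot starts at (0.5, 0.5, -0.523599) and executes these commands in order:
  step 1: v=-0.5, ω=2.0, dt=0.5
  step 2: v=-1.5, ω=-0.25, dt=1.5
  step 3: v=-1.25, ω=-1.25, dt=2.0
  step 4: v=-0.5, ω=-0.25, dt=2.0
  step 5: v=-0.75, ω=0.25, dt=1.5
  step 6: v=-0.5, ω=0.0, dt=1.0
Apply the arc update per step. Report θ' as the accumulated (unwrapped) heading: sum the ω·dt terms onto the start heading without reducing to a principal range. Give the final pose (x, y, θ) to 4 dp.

(-0.3658, 2.8245, -2.5236)

step 1: θ'=0.4764 (R=-0.2500) → pose (0.2604, 0.5057, 0.4764)
step 2: θ'=0.1014 (R=6.0000) → pose (-1.8838, -0.1316, 0.1014)
step 3: θ'=-2.3986 (R=1.0000) → pose (-2.6615, 1.5997, -2.3986)
step 4: θ'=-2.8986 (R=2.0000) → pose (-1.7897, 2.0680, -2.8986)
step 5: θ'=-2.5236 (R=-3.0000) → pose (-0.7734, 2.5348, -2.5236)
step 6: θ'=-2.5236 (straight) → pose (-0.3658, 2.8245, -2.5236)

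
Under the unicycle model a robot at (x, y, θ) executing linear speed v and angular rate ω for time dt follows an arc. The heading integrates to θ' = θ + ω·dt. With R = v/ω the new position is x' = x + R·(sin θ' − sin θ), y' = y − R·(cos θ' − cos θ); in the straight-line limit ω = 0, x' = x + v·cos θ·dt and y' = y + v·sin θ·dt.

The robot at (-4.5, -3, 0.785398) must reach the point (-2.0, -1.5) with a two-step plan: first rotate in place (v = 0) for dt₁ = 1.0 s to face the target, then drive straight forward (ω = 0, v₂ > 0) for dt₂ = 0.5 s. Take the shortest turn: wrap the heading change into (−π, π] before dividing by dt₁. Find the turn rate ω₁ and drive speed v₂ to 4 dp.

heading to target = atan2(-1.5−-3, -2−-4.5) = 0.5404
Δθ = wrap(0.5404 − 0.7854) = -0.2450; ω₁ = Δθ/dt₁ = -0.2450
distance = √((-2−-4.5)² + (-1.5−-3)²) = 2.9155; v₂ = distance/dt₂ = 5.8310

ω₁ = -0.2450, v₂ = 5.8310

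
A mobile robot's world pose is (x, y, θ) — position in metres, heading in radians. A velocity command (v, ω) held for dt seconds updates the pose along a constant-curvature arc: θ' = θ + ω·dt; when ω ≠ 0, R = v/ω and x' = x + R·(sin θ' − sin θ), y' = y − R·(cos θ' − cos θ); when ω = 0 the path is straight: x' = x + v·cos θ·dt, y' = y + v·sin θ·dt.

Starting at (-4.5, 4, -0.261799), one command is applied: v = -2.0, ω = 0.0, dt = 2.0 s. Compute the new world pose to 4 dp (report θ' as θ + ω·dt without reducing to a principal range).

(-8.3637, 5.0353, -0.2618)

θ' = -0.2618 + 0.0·2.0 = -0.2618
ω = 0 → straight: x' = -4.5 + -2.0·cos(-0.2618)·2.0 = -8.3637
y' = 4 + -2.0·sin(-0.2618)·2.0 = 5.0353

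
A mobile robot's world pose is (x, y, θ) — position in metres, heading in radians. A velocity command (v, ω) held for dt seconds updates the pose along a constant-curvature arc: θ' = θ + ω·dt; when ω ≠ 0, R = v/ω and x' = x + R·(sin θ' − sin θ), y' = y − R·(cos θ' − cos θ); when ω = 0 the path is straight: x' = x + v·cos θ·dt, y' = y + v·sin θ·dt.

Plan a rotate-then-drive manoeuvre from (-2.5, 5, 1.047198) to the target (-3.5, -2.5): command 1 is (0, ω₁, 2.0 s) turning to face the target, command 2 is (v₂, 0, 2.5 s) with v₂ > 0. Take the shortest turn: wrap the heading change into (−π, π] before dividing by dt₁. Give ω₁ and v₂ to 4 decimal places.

heading to target = atan2(-2.5−5, -3.5−-2.5) = -1.7033
Δθ = wrap(-1.7033 − 1.0472) = -2.7505; ω₁ = Δθ/dt₁ = -1.3753
distance = √((-3.5−-2.5)² + (-2.5−5)²) = 7.5664; v₂ = distance/dt₂ = 3.0265

ω₁ = -1.3753, v₂ = 3.0265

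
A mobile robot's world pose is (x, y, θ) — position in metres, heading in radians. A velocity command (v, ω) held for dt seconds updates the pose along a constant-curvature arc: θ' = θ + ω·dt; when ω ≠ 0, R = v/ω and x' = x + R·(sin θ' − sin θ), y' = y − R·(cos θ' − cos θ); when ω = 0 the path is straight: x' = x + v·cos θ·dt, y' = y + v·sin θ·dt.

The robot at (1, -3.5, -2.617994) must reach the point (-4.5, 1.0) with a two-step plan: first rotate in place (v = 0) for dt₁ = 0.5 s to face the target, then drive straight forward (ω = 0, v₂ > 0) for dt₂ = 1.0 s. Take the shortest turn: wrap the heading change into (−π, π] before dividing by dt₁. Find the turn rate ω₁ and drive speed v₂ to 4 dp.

ω₁ = -2.4187, v₂ = 7.1063

heading to target = atan2(1−-3.5, -4.5−1) = 2.4559
Δθ = wrap(2.4559 − -2.6180) = -1.2093; ω₁ = Δθ/dt₁ = -2.4187
distance = √((-4.5−1)² + (1−-3.5)²) = 7.1063; v₂ = distance/dt₂ = 7.1063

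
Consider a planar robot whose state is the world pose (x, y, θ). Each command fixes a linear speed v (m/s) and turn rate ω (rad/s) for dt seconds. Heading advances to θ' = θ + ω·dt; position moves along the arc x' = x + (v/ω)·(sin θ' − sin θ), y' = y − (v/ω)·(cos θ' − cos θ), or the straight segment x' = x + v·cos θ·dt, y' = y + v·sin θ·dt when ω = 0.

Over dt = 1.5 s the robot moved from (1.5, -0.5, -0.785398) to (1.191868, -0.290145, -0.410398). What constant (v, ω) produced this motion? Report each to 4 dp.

v = -0.2500, ω = 0.2500

Δθ = -0.410398 − -0.785398 = 0.375000
ω = Δθ/dt = 0.375000/1.5 = 0.2500
R = Δx/(sin θ' − sin θ) = -1.0000
v = R·ω = -1.0000·0.2500 = -0.2500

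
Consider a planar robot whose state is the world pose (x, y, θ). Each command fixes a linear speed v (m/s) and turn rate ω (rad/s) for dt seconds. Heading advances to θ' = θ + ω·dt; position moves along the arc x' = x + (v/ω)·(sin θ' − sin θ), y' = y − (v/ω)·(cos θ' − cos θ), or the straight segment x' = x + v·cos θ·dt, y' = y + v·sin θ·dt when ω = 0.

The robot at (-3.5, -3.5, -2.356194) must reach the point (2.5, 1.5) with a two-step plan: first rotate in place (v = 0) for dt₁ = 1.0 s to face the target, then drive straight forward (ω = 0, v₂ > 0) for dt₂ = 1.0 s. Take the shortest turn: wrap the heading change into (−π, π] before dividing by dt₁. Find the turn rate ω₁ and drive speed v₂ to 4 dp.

heading to target = atan2(1.5−-3.5, 2.5−-3.5) = 0.6947
Δθ = wrap(0.6947 − -2.3562) = 3.0509; ω₁ = Δθ/dt₁ = 3.0509
distance = √((2.5−-3.5)² + (1.5−-3.5)²) = 7.8102; v₂ = distance/dt₂ = 7.8102

ω₁ = 3.0509, v₂ = 7.8102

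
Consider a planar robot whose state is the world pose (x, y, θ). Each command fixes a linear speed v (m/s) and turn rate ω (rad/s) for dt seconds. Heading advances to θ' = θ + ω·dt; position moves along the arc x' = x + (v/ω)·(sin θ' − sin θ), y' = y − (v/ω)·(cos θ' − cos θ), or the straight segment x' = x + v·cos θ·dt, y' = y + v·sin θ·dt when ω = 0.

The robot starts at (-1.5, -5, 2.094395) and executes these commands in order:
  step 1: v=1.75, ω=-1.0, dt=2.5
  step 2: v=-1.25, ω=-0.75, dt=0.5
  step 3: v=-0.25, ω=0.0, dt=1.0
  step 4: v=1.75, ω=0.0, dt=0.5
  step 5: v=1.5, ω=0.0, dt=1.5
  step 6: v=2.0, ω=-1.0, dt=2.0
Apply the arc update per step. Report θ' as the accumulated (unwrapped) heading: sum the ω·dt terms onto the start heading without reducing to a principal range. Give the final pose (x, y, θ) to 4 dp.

step 1: θ'=-0.4056 (R=-1.7500) → pose (0.7061, -2.5170, -0.4056)
step 2: θ'=-0.7806 (R=1.6667) → pose (0.1908, -2.1697, -0.7806)
step 3: θ'=-0.7806 (straight) → pose (0.0132, -1.9938, -0.7806)
step 4: θ'=-0.7806 (straight) → pose (0.6349, -2.6095, -0.7806)
step 5: θ'=-0.7806 (straight) → pose (2.2335, -4.1929, -0.7806)
step 6: θ'=-2.7806 (R=-2.0000) → pose (1.5325, -7.4849, -2.7806)

(1.5325, -7.4849, -2.7806)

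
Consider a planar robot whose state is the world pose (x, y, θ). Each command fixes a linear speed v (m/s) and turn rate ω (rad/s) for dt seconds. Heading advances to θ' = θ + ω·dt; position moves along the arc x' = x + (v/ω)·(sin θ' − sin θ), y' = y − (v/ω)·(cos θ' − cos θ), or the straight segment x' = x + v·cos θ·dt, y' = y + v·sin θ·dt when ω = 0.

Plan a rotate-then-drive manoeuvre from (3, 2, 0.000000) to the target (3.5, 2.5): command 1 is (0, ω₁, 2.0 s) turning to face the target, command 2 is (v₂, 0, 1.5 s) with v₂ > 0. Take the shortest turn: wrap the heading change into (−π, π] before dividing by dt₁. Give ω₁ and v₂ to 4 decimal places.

heading to target = atan2(2.5−2, 3.5−3) = 0.7854
Δθ = wrap(0.7854 − 0.0000) = 0.7854; ω₁ = Δθ/dt₁ = 0.3927
distance = √((3.5−3)² + (2.5−2)²) = 0.7071; v₂ = distance/dt₂ = 0.4714

ω₁ = 0.3927, v₂ = 0.4714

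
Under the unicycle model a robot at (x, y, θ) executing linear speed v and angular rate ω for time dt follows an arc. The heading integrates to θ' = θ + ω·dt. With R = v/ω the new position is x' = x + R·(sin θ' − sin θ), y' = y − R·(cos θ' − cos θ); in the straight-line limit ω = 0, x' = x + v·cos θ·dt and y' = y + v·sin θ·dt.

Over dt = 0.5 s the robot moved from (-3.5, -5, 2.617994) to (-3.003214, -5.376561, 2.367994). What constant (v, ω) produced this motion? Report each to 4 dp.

Δθ = 2.367994 − 2.617994 = -0.250000
ω = Δθ/dt = -0.250000/0.5 = -0.5000
R = Δx/(sin θ' − sin θ) = 2.5000
v = R·ω = 2.5000·-0.5000 = -1.2500

v = -1.2500, ω = -0.5000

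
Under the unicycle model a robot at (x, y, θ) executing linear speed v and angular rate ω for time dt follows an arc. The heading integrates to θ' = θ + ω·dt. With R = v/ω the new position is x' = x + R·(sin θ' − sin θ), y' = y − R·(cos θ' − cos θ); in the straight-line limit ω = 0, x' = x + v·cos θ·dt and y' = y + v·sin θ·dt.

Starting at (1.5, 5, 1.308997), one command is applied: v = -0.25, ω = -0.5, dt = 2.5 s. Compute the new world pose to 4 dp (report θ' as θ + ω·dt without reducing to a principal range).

(1.0465, 4.6303, 0.0590)

θ' = 1.3090 + -0.5·2.5 = 0.0590
R = v/ω = -0.25/-0.5 = 0.5000
x' = 1.5 + 0.5000·(sin 0.0590 − sin 1.3090) = 1.0465
y' = 5 − 0.5000·(cos 0.0590 − cos 1.3090) = 4.6303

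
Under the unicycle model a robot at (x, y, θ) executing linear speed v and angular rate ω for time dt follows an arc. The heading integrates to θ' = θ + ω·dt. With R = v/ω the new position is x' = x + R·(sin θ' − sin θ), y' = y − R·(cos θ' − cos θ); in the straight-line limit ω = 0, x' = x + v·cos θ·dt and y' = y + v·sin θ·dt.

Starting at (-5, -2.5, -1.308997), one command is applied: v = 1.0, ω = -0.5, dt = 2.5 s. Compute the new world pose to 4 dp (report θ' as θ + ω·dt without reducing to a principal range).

θ' = -1.3090 + -0.5·2.5 = -2.5590
R = v/ω = 1.0/-0.5 = -2.0000
x' = -5 + -2.0000·(sin -2.5590 − sin -1.3090) = -5.8315
y' = -2.5 − -2.0000·(cos -2.5590 − cos -1.3090) = -4.6877

(-5.8315, -4.6877, -2.5590)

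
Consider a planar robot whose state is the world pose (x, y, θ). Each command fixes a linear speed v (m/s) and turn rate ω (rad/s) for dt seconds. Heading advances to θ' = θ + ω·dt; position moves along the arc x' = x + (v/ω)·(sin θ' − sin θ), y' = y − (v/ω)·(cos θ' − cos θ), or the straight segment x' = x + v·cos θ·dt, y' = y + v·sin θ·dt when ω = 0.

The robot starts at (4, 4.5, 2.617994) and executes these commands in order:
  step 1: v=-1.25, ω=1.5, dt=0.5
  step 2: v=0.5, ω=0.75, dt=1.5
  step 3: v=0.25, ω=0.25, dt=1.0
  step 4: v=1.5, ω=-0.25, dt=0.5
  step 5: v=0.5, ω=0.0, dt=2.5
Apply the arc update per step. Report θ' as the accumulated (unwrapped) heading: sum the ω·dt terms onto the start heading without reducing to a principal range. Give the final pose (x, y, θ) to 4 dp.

(3.9375, 1.6633, 4.6180)

step 1: θ'=3.3680 (R=-0.8333) → pose (4.6037, 4.4096, 3.3680)
step 2: θ'=4.4930 (R=0.6667) → pose (4.1027, 3.9051, 4.4930)
step 3: θ'=4.7430 (R=1.0000) → pose (4.0792, 3.6568, 4.7430)
step 4: θ'=4.6180 (R=-6.0000) → pose (4.0553, 2.9077, 4.6180)
step 5: θ'=4.6180 (straight) → pose (3.9375, 1.6633, 4.6180)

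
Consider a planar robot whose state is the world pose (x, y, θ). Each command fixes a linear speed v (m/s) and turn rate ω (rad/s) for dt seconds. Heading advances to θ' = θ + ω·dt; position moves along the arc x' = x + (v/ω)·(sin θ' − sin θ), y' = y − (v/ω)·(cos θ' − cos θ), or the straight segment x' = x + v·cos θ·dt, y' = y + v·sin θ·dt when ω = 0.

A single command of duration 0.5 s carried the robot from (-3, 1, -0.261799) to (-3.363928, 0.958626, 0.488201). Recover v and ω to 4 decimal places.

v = -0.7500, ω = 1.5000

Δθ = 0.488201 − -0.261799 = 0.750000
ω = Δθ/dt = 0.750000/0.5 = 1.5000
R = Δx/(sin θ' − sin θ) = -0.5000
v = R·ω = -0.5000·1.5000 = -0.7500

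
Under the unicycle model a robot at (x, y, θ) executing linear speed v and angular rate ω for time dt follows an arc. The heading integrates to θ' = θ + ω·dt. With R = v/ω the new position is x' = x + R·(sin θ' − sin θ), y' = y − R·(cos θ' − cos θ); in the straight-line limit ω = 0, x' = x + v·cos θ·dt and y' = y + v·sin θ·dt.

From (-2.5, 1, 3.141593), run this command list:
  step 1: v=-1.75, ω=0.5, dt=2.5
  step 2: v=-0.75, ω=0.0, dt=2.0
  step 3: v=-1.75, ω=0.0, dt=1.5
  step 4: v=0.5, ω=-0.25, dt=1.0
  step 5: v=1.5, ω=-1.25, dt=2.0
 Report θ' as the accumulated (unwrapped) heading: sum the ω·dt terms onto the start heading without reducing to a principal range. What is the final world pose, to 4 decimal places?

step 1: θ'=4.3916 (R=-3.5000) → pose (0.8214, 3.3964, 4.3916)
step 2: θ'=4.3916 (straight) → pose (1.2944, 4.8198, 4.3916)
step 3: θ'=4.3916 (straight) → pose (2.1221, 7.3109, 4.3916)
step 4: θ'=4.1416 (R=-2.0000) → pose (1.9071, 6.8610, 4.1416)
step 5: θ'=1.6416 (R=-1.2000) → pose (-0.2996, 7.4245, 1.6416)

(-0.2996, 7.4245, 1.6416)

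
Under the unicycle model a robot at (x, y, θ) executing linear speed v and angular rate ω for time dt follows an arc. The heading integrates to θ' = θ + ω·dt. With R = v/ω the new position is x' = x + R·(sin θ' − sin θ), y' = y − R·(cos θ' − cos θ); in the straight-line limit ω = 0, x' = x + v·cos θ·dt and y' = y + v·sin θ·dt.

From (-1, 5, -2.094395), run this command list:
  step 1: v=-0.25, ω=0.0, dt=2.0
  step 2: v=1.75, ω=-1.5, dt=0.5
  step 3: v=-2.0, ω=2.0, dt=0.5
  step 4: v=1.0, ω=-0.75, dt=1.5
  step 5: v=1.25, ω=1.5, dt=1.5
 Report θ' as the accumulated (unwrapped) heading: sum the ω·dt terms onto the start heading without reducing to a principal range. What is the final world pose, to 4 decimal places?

step 1: θ'=-2.0944 (straight) → pose (-0.7500, 5.4330, -2.0944)
step 2: θ'=-2.8444 (R=-1.1667) → pose (-1.4187, 4.9008, -2.8444)
step 3: θ'=-1.8444 (R=-1.0000) → pose (-0.7488, 5.5868, -1.8444)
step 4: θ'=-2.9694 (R=-1.3333) → pose (-1.8040, 4.6334, -2.9694)
step 5: θ'=-0.7194 (R=0.8333) → pose (-2.2103, 3.1856, -0.7194)

(-2.2103, 3.1856, -0.7194)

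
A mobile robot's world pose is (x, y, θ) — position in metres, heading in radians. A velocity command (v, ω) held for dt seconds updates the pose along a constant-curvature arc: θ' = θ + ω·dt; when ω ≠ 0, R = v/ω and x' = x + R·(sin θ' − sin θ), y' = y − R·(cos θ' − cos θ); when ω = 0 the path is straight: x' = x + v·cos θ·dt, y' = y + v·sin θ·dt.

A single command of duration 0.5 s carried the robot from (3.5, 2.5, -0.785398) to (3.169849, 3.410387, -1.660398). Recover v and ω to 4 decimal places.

v = -2.0000, ω = -1.7500

Δθ = -1.660398 − -0.785398 = -0.875000
ω = Δθ/dt = -0.875000/0.5 = -1.7500
R = −Δy/(cos θ' − cos θ) = 1.1429
v = R·ω = 1.1429·-1.7500 = -2.0000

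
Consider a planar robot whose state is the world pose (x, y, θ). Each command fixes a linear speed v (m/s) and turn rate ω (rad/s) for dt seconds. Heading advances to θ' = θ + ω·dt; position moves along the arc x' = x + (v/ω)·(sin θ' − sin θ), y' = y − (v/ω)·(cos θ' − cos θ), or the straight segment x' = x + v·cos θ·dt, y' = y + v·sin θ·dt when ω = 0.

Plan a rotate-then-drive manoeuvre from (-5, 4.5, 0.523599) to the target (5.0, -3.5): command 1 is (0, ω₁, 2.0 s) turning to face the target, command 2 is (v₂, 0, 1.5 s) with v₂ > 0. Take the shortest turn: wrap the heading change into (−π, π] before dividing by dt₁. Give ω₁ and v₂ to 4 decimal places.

ω₁ = -0.5992, v₂ = 8.5375

heading to target = atan2(-3.5−4.5, 5−-5) = -0.6747
Δθ = wrap(-0.6747 − 0.5236) = -1.1983; ω₁ = Δθ/dt₁ = -0.5992
distance = √((5−-5)² + (-3.5−4.5)²) = 12.8062; v₂ = distance/dt₂ = 8.5375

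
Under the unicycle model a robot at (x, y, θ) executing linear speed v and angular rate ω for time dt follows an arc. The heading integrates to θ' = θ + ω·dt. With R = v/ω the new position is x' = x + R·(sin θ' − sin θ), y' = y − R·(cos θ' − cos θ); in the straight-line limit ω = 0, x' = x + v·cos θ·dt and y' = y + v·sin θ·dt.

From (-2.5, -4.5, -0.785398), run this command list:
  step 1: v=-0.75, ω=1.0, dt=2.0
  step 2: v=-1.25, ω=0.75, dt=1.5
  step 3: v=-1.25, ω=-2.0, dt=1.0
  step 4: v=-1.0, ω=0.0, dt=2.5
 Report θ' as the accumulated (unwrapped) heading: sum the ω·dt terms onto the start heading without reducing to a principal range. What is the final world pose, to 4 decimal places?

(-5.9673, -8.3654, 0.3396)

step 1: θ'=1.2146 (R=-0.7500) → pose (-3.7333, -4.7688, 1.2146)
step 2: θ'=2.3396 (R=-1.6667) → pose (-3.3691, -6.5088, 2.3396)
step 3: θ'=0.3396 (R=0.6250) → pose (-3.6101, -7.5326, 0.3396)
step 4: θ'=0.3396 (straight) → pose (-5.9673, -8.3654, 0.3396)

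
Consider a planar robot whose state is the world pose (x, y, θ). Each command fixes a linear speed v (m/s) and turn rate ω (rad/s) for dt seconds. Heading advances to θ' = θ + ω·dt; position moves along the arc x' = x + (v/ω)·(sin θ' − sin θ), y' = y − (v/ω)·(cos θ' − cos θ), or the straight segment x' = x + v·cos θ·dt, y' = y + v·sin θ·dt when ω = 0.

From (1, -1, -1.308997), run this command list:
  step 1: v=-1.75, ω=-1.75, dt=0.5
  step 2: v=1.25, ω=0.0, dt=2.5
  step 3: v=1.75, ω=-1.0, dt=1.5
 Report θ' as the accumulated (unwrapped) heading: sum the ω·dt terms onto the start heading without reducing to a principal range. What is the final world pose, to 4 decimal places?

(-2.9848, -3.2131, -3.6840)

step 1: θ'=-2.1840 (R=1.0000) → pose (1.1481, -0.1657, -2.1840)
step 2: θ'=-2.1840 (straight) → pose (-0.6503, -2.7214, -2.1840)
step 3: θ'=-3.6840 (R=-1.7500) → pose (-2.9848, -3.2131, -3.6840)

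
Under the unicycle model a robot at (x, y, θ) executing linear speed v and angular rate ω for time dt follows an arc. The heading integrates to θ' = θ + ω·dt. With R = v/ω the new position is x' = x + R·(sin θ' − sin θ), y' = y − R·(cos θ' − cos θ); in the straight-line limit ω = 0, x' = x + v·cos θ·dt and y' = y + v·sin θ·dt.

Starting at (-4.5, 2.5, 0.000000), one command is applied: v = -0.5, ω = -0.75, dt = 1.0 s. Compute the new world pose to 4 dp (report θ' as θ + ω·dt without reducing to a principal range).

(-4.9544, 2.6789, -0.7500)

θ' = 0.0000 + -0.75·1.0 = -0.7500
R = v/ω = -0.5/-0.75 = 0.6667
x' = -4.5 + 0.6667·(sin -0.7500 − sin 0.0000) = -4.9544
y' = 2.5 − 0.6667·(cos -0.7500 − cos 0.0000) = 2.6789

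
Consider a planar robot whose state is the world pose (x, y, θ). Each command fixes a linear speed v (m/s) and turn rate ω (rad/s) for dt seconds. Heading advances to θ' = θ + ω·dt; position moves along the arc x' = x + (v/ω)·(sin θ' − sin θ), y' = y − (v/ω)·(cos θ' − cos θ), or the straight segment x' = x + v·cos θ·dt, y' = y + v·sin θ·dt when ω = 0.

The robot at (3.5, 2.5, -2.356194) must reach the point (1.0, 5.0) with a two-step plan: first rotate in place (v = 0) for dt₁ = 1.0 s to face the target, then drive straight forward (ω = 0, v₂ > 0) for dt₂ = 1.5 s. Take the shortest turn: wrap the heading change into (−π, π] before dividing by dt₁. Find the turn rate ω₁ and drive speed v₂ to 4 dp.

heading to target = atan2(5−2.5, 1−3.5) = 2.3562
Δθ = wrap(2.3562 − -2.3562) = -1.5708; ω₁ = Δθ/dt₁ = -1.5708
distance = √((1−3.5)² + (5−2.5)²) = 3.5355; v₂ = distance/dt₂ = 2.3570

ω₁ = -1.5708, v₂ = 2.3570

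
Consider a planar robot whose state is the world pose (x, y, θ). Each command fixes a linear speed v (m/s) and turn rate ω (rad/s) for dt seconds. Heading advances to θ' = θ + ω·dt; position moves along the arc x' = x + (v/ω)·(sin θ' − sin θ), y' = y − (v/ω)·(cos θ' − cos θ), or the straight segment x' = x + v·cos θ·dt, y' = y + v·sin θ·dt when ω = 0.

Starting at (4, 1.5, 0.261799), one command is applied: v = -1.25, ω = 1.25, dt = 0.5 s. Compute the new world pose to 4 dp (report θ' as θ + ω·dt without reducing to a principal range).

(3.4838, 1.1660, 0.8868)

θ' = 0.2618 + 1.25·0.5 = 0.8868
R = v/ω = -1.25/1.25 = -1.0000
x' = 4 + -1.0000·(sin 0.8868 − sin 0.2618) = 3.4838
y' = 1.5 − -1.0000·(cos 0.8868 − cos 0.2618) = 1.1660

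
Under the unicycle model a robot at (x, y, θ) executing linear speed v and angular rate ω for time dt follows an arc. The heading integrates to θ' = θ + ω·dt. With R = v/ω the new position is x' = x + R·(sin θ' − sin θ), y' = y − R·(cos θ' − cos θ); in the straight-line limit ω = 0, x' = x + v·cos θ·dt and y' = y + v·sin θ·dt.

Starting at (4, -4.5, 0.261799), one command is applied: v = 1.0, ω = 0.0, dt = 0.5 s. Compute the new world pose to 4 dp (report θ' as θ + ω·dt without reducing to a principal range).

(4.4830, -4.3706, 0.2618)

θ' = 0.2618 + 0.0·0.5 = 0.2618
ω = 0 → straight: x' = 4 + 1.0·cos(0.2618)·0.5 = 4.4830
y' = -4.5 + 1.0·sin(0.2618)·0.5 = -4.3706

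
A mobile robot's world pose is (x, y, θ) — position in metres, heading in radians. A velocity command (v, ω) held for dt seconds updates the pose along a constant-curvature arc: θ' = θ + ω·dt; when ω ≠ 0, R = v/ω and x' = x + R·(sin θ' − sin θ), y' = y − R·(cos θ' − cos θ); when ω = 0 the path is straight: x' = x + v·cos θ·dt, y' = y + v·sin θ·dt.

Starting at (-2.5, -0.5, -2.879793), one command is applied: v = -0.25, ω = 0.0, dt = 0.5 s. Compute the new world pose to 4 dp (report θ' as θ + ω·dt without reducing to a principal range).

(-2.3793, -0.4676, -2.8798)

θ' = -2.8798 + 0.0·0.5 = -2.8798
ω = 0 → straight: x' = -2.5 + -0.25·cos(-2.8798)·0.5 = -2.3793
y' = -0.5 + -0.25·sin(-2.8798)·0.5 = -0.4676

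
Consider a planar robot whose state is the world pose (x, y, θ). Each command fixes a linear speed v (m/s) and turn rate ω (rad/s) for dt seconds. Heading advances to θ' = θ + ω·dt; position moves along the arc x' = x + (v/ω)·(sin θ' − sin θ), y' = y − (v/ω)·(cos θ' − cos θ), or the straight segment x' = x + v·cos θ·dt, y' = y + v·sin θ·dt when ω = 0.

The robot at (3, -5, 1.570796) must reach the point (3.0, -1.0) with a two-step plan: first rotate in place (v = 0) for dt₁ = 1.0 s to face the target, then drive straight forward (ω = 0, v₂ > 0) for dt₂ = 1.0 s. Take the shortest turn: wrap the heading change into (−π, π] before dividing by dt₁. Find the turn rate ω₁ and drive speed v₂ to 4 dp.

ω₁ = 0.0000, v₂ = 4.0000

heading to target = atan2(-1−-5, 3−3) = 1.5708
Δθ = wrap(1.5708 − 1.5708) = 0.0000; ω₁ = Δθ/dt₁ = 0.0000
distance = √((3−3)² + (-1−-5)²) = 4.0000; v₂ = distance/dt₂ = 4.0000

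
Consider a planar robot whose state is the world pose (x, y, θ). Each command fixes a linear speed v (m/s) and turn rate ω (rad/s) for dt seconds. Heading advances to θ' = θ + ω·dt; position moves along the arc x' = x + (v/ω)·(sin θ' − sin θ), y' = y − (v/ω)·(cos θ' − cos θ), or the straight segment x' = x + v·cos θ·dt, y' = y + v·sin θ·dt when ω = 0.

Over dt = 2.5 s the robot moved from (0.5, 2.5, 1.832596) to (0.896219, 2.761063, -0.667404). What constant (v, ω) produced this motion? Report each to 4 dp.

v = 0.2500, ω = -1.0000

Δθ = -0.667404 − 1.832596 = -2.500000
ω = Δθ/dt = -2.500000/2.5 = -1.0000
R = Δx/(sin θ' − sin θ) = -0.2500
v = R·ω = -0.2500·-1.0000 = 0.2500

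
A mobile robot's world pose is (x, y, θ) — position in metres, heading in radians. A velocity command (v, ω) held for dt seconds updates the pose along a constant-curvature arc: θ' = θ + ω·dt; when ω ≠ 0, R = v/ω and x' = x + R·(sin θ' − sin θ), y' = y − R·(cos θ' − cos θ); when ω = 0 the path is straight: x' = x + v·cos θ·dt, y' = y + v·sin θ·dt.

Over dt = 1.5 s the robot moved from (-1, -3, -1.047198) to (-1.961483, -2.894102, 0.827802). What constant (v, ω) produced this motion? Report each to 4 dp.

Δθ = 0.827802 − -1.047198 = 1.875000
ω = Δθ/dt = 1.875000/1.5 = 1.2500
R = Δx/(sin θ' − sin θ) = -0.6000
v = R·ω = -0.6000·1.2500 = -0.7500

v = -0.7500, ω = 1.2500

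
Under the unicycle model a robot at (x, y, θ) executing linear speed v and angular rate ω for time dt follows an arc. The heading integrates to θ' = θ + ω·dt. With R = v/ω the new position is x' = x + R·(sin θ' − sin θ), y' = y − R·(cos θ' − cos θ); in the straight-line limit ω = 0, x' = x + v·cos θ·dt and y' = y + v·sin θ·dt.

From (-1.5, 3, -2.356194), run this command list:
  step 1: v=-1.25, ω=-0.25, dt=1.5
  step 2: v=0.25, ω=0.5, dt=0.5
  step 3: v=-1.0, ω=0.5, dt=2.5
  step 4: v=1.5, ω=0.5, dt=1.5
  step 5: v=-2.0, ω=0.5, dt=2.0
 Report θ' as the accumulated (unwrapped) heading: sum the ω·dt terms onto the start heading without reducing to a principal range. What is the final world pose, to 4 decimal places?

(-1.8022, 4.4993, 0.5188)

step 1: θ'=-2.7312 (R=5.0000) → pose (0.0407, 4.0493, -2.7312)
step 2: θ'=-2.4812 (R=0.5000) → pose (-0.0666, 3.9857, -2.4812)
step 3: θ'=-1.2312 (R=-2.0000) → pose (0.5923, 6.2314, -1.2312)
step 4: θ'=-0.4812 (R=3.0000) → pose (2.0325, 4.5714, -0.4812)
step 5: θ'=0.5188 (R=-4.0000) → pose (-1.8022, 4.4993, 0.5188)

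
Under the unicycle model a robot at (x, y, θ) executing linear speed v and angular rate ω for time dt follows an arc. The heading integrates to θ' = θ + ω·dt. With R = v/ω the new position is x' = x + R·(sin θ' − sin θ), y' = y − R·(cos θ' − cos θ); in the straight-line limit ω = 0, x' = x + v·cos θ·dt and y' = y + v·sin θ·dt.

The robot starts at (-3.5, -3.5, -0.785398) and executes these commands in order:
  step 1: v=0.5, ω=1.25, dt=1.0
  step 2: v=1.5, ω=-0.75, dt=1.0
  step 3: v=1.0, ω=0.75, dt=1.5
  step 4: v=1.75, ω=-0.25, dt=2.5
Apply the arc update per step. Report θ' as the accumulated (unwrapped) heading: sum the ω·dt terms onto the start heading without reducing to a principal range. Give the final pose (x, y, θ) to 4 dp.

(3.5091, -0.8895, 0.2146)

step 1: θ'=0.4646 (R=0.4000) → pose (-3.0379, -3.5748, 0.4646)
step 2: θ'=-0.2854 (R=-2.0000) → pose (-1.5787, -3.4437, -0.2854)
step 3: θ'=0.8396 (R=1.3333) → pose (-0.2108, -3.0546, 0.8396)
step 4: θ'=0.2146 (R=-7.0000) → pose (3.5091, -0.8895, 0.2146)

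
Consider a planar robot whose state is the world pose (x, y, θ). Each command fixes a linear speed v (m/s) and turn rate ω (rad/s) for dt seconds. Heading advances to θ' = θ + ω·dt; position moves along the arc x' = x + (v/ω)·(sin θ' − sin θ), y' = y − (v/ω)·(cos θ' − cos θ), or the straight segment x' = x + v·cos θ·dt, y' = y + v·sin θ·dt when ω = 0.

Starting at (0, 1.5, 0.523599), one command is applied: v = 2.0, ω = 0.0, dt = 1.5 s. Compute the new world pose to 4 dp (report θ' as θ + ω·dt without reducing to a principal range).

(2.5981, 3.0000, 0.5236)

θ' = 0.5236 + 0.0·1.5 = 0.5236
ω = 0 → straight: x' = 0 + 2.0·cos(0.5236)·1.5 = 2.5981
y' = 1.5 + 2.0·sin(0.5236)·1.5 = 3.0000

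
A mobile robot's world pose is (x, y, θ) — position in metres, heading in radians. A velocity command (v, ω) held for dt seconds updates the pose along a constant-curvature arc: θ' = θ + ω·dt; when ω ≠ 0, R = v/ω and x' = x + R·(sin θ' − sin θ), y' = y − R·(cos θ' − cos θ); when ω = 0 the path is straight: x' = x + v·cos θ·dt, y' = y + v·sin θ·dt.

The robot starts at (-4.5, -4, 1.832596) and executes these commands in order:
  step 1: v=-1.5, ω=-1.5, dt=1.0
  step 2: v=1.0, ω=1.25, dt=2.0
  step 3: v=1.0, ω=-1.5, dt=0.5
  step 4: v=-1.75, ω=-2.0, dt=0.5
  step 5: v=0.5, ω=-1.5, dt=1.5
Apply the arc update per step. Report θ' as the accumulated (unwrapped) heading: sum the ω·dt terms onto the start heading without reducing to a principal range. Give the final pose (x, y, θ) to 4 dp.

(-4.9250, -4.2416, -1.1674)

step 1: θ'=0.3326 (R=1.0000) → pose (-5.1394, -5.2040, 0.3326)
step 2: θ'=2.8326 (R=0.8000) → pose (-5.1573, -3.6857, 2.8326)
step 3: θ'=2.0826 (R=-0.6667) → pose (-5.5359, -3.3772, 2.0826)
step 4: θ'=1.0826 (R=0.8750) → pose (-5.5260, -4.2161, 1.0826)
step 5: θ'=-1.1674 (R=-0.3333) → pose (-4.9250, -4.2416, -1.1674)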